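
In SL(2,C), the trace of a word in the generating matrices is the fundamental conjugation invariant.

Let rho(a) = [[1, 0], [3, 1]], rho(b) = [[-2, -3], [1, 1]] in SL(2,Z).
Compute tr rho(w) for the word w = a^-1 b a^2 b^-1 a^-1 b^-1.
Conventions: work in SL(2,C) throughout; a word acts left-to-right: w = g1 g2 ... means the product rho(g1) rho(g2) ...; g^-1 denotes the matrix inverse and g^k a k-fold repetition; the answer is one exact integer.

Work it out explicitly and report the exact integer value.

rho(a^-1) = [[1, 0], [-3, 1]]
... * rho(b) = [[-2, -3], [1, 1]]  ->  [[-2, -3], [7, 10]]
... * rho(a) = [[1, 0], [3, 1]]  ->  [[-11, -3], [37, 10]]
... * rho(a) = [[1, 0], [3, 1]]  ->  [[-20, -3], [67, 10]]
... * rho(b^-1) = [[1, 3], [-1, -2]]  ->  [[-17, -54], [57, 181]]
... * rho(a^-1) = [[1, 0], [-3, 1]]  ->  [[145, -54], [-486, 181]]
... * rho(b^-1) = [[1, 3], [-1, -2]]  ->  [[199, 543], [-667, -1820]]
tr = 199 + -1820 = -1621

-1621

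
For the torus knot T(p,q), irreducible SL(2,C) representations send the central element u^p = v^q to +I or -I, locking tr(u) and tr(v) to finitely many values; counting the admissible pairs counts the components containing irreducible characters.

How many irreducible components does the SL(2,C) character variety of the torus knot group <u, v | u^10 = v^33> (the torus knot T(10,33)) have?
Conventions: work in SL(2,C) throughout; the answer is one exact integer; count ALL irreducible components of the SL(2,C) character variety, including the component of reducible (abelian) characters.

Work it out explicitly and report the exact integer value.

145

In the torus knot group T(10,33), u^10 = v^33 is central, so an irreducible representation sends it to +I or -I (Schur).
On an irreducible component, tr(u) is locked at 2*cos(pi*alpha/10) for some alpha in 1..9, and tr(v) at 2*cos(pi*beta/33) for some beta in 1..32.
Consistency of u^10 = (-1)^alpha I with v^33 = (-1)^beta I forces alpha = beta (mod 2).
count pairs: odd alpha (5 choices) x odd beta (16), plus even alpha (4) x even beta (16): 5*16 + 4*16 = 144.
That is 144 components of irreducible characters, and with the reducible (abelian) component the total is 145.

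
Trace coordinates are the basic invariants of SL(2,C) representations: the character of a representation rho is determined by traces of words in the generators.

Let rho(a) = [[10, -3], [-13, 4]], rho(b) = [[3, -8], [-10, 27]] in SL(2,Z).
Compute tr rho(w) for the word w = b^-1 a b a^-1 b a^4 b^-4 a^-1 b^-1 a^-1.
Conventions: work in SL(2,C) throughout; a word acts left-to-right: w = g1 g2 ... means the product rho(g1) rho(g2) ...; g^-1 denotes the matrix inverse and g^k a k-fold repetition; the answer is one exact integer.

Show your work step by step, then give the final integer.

31224494806899332338

rho(b^-1) = [[27, 8], [10, 3]]
... * rho(a) = [[10, -3], [-13, 4]]  ->  [[166, -49], [61, -18]]
... * rho(b) = [[3, -8], [-10, 27]]  ->  [[988, -2651], [363, -974]]
... * rho(a^-1) = [[4, 3], [13, 10]]  ->  [[-30511, -23546], [-11210, -8651]]
... * rho(b) = [[3, -8], [-10, 27]]  ->  [[143927, -391654], [52880, -143897]]
... * rho(a) = [[10, -3], [-13, 4]]  ->  [[6530772, -1998397], [2399461, -734228]]
... * rho(a) = [[10, -3], [-13, 4]]  ->  [[91286881, -27585904], [33539574, -10135295]]
... * rho(a) = [[10, -3], [-13, 4]]  ->  [[1271485562, -384204259], [467154575, -141159902]]
... * rho(a) = [[10, -3], [-13, 4]]  ->  [[17709510987, -5351273722], [6506624476, -1966103333]]
... * rho(b^-1) = [[27, 8], [10, 3]]  ->  [[424644059429, 125622266730], [156017827522, 46154685809]]
... * rho(b^-1) = [[27, 8], [10, 3]]  ->  [[12721612271883, 3774019275622], [4674028201184, 1386606677603]]
... * rho(b^-1) = [[27, 8], [10, 3]]  ->  [[381223724097061, 113094956001930], [140064828207998, 41552045642281]]
... * rho(b^-1) = [[27, 8], [10, 3]]  ->  [[11423990110639947, 3389074660782278], [4197270818038756, 1245174762590827]]
... * rho(a^-1) = [[4, 3], [13, 10]]  ->  [[89753931032729402, 68162716939742621], [32976355185835775, 25043560080024538]]
... * rho(b^-1) = [[27, 8], [10, 3]]  ->  [[3104983307281120064, 922519599081063079], [1140797190817811305, 338941521726759814]]
... * rho(a^-1) = [[4, 3], [13, 10]]  ->  [[24412688017178300283, 18540145912653990982], [8969428545719122802, 6811806789721032055]]
tr = 24412688017178300283 + 6811806789721032055 = 31224494806899332338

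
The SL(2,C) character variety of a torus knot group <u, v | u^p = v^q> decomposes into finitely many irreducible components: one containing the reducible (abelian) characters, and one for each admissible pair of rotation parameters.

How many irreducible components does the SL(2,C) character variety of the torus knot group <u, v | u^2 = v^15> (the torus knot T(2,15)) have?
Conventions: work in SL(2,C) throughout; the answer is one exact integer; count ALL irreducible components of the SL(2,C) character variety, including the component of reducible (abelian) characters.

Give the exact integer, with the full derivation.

In the torus knot group T(2,15), u^2 = v^15 is central, so an irreducible representation sends it to +I or -I (Schur).
On an irreducible component, tr(u) is locked at 2*cos(pi*alpha/2) for some alpha in 1..1, and tr(v) at 2*cos(pi*beta/15) for some beta in 1..14.
u^2 = (-1)^alpha I and v^15 = (-1)^beta I must agree, so alpha and beta have equal parity.
Counting: 1 odd alphas x 7 odd betas + 0 even alphas x 7 even betas = 7 + 0 = 7.
That is 7 components of irreducible characters, and with the reducible (abelian) component the total is 8.

8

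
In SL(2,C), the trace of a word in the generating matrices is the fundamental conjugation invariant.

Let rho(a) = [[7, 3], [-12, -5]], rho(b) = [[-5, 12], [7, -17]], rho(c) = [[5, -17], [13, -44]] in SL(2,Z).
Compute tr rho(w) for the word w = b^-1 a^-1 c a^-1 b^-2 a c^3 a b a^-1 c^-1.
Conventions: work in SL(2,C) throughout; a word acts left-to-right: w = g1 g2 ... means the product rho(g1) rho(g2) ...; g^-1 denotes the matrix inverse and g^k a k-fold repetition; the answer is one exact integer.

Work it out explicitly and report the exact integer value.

rho(b^-1) = [[-17, -12], [-7, -5]]
... * rho(a^-1) = [[-5, -3], [12, 7]]  ->  [[-59, -33], [-25, -14]]
... * rho(c) = [[5, -17], [13, -44]]  ->  [[-724, 2455], [-307, 1041]]
... * rho(a^-1) = [[-5, -3], [12, 7]]  ->  [[33080, 19357], [14027, 8208]]
... * rho(b^-1) = [[-17, -12], [-7, -5]]  ->  [[-697859, -493745], [-295915, -209364]]
... * rho(b^-1) = [[-17, -12], [-7, -5]]  ->  [[15319818, 10843033], [6496103, 4597800]]
... * rho(a) = [[7, 3], [-12, -5]]  ->  [[-22877670, -8255711], [-9700879, -3500691]]
... * rho(c) = [[5, -17], [13, -44]]  ->  [[-221712593, 752171674], [-94013378, 318945347]]
... * rho(c) = [[5, -17], [13, -44]]  ->  [[8669668797, -29326439575], [3676222621, -12435367842]]
... * rho(c) = [[5, -17], [13, -44]]  ->  [[-337895370490, 1142978971751], [-143278668841, 484660400491]]
... * rho(a) = [[7, 3], [-12, -5]]  ->  [[-16081015254442, -6728580970225], [-6818875487779, -2853138008978]]
... * rho(b) = [[-5, 12], [7, -17]]  ->  [[33305009480635, -78586306559479], [14122411376049, -33323159700722]]
... * rho(a^-1) = [[-5, -3], [12, 7]]  ->  [[-1109560726116923, -650019174358258], [-470489973288909, -275629352033201]]
... * rho(c^-1) = [[-44, 17], [-13, 5]]  ->  [[57270921215801966, -22112628215778981], [24284740401143609, -9376476306077458]]
tr = 57270921215801966 + -9376476306077458 = 47894444909724508

47894444909724508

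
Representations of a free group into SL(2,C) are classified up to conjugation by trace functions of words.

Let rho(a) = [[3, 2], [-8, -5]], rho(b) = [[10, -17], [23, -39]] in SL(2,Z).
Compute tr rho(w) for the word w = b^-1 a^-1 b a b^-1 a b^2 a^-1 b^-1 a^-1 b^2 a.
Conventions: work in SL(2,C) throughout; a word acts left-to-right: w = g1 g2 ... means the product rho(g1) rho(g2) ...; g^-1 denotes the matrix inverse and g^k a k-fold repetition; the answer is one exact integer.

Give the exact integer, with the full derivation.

2453278175424186347

rho(b^-1) = [[-39, 17], [-23, 10]]
... * rho(a^-1) = [[-5, -2], [8, 3]]  ->  [[331, 129], [195, 76]]
... * rho(b) = [[10, -17], [23, -39]]  ->  [[6277, -10658], [3698, -6279]]
... * rho(a) = [[3, 2], [-8, -5]]  ->  [[104095, 65844], [61326, 38791]]
... * rho(b^-1) = [[-39, 17], [-23, 10]]  ->  [[-5574117, 2428055], [-3283907, 1430452]]
... * rho(a) = [[3, 2], [-8, -5]]  ->  [[-36146791, -23288509], [-21295337, -13720074]]
... * rho(b) = [[10, -17], [23, -39]]  ->  [[-897103617, 1522747298], [-528515072, 897103615]]
... * rho(b) = [[10, -17], [23, -39]]  ->  [[26052151684, -44136383133], [15348232425, -26002284761]]
... * rho(a^-1) = [[-5, -2], [8, 3]]  ->  [[-483351823484, -184513452767], [-284759440213, -108703319133]]
... * rho(b^-1) = [[-39, 17], [-23, 10]]  ->  [[23094530529517, -10062115526898], [13605794508366, -5927943674951]]
... * rho(a^-1) = [[-5, -2], [8, 3]]  ->  [[-195969576862769, -76375407639728], [-115452521941438, -44995420041585]]
... * rho(b) = [[10, -17], [23, -39]]  ->  [[-3716330144341434, 6310123704616465], [-2189419880370835, 3717514254626261]]
... * rho(b) = [[10, -17], [23, -39]]  ->  [[107969543762764355, -182917212026237757], [63608629052695653, -107762917964119984]]
... * rho(a) = [[3, 2], [-8, -5]]  ->  [[1787246327498195121, 1130525147656717495], [1052929230871046831, 666031847925991226]]
tr = 1787246327498195121 + 666031847925991226 = 2453278175424186347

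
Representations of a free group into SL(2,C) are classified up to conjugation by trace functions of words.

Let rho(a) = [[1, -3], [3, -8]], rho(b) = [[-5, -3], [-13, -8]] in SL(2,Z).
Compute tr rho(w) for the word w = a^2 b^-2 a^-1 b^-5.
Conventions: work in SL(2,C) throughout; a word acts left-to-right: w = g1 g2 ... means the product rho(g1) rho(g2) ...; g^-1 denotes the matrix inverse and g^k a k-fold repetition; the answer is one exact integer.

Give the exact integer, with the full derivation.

-85075954

rho(a) = [[1, -3], [3, -8]]
... * rho(a) = [[1, -3], [3, -8]]  ->  [[-8, 21], [-21, 55]]
... * rho(b^-1) = [[-8, 3], [13, -5]]  ->  [[337, -129], [883, -338]]
... * rho(b^-1) = [[-8, 3], [13, -5]]  ->  [[-4373, 1656], [-11458, 4339]]
... * rho(a^-1) = [[-8, 3], [-3, 1]]  ->  [[30016, -11463], [78647, -30035]]
... * rho(b^-1) = [[-8, 3], [13, -5]]  ->  [[-389147, 147363], [-1019631, 386116]]
... * rho(b^-1) = [[-8, 3], [13, -5]]  ->  [[5028895, -1904256], [13176556, -4989473]]
... * rho(b^-1) = [[-8, 3], [13, -5]]  ->  [[-64986488, 24607965], [-170275597, 64477033]]
... * rho(b^-1) = [[-8, 3], [13, -5]]  ->  [[839795449, -317999289], [2200406205, -833211956]]
... * rho(b^-1) = [[-8, 3], [13, -5]]  ->  [[-10852354349, 4109382792], [-28435005068, 10767278395]]
tr = -10852354349 + 10767278395 = -85075954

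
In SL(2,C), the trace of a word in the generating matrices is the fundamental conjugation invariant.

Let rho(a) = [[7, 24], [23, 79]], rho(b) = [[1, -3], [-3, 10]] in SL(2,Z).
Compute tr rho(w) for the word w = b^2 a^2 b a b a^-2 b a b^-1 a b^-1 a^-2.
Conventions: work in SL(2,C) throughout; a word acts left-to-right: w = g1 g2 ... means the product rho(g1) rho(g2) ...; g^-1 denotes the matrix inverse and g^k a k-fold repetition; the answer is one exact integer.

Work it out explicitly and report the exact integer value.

-44442180749011248244804

rho(b) = [[1, -3], [-3, 10]]
... * rho(b) = [[1, -3], [-3, 10]]  ->  [[10, -33], [-33, 109]]
... * rho(a) = [[7, 24], [23, 79]]  ->  [[-689, -2367], [2276, 7819]]
... * rho(a) = [[7, 24], [23, 79]]  ->  [[-59264, -203529], [195769, 672325]]
... * rho(b) = [[1, -3], [-3, 10]]  ->  [[551323, -1857498], [-1821206, 6135943]]
... * rho(a) = [[7, 24], [23, 79]]  ->  [[-38863193, -133510590], [128378247, 441030553]]
... * rho(b) = [[1, -3], [-3, 10]]  ->  [[361668577, -1218516321], [-1194713412, 4025170789]]
... * rho(a^-1) = [[79, -24], [-23, 7]]  ->  [[56597692966, -17209660095], [-186961287695, 56849317411]]
... * rho(a^-1) = [[79, -24], [-23, 7]]  ->  [[4867039926499, -1478812251849], [-16077476028358, 4885016126557]]
... * rho(b) = [[1, -3], [-3, 10]]  ->  [[9303476682046, -29389242297987], [-30732524408029, 97082589350644]]
... * rho(a) = [[7, 24], [23, 79]]  ->  [[-610828236079379, -2098466701171869], [2017771884208609, 6931943972908180]]
... * rho(b^-1) = [[10, 3], [3, 1]]  ->  [[-12403682464309397, -3930951409410006], [40973550760810630, 12985259625534007]]
... * rho(a) = [[7, 24], [23, 79]]  ->  [[-177237659666595917, -608233540486816002], [585475826712956571, 2009200728676641673]]
... * rho(b^-1) = [[10, 3], [3, 1]]  ->  [[-3597077218126407176, -1139946519486603753], [11882360453159490729, 3765628208815511386]]
... * rho(a^-1) = [[79, -24], [-23, 7]]  ->  [[-257950330283794280585, 78350227598627545953], [852097026996843005713, -258817253414119197794]]
... * rho(a^-1) = [[79, -24], [-23, 7]]  ->  [[-22180131327188181723134, 6739259520001455555711], [73268461961275339000589, -22262049421823066521670]]
tr = -22180131327188181723134 + -22262049421823066521670 = -44442180749011248244804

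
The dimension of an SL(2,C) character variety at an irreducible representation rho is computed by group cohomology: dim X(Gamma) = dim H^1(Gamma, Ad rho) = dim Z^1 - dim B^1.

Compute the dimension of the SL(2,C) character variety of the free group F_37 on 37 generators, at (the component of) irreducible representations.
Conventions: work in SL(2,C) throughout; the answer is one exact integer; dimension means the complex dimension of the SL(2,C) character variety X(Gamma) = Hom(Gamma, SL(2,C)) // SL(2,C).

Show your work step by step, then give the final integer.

108

Gamma = F_37 has 37 generators and no relators.
So Z^1 = (sl_2)^37 in full: dim Z^1 = 111.
Irreducibility makes the coboundary map sl_2 -> Z^1 injective (trivial centralizer), so dim B^1 = 3.
dim X = dim H^1 = dim Z^1 - dim B^1 = 111 - 3 = 108.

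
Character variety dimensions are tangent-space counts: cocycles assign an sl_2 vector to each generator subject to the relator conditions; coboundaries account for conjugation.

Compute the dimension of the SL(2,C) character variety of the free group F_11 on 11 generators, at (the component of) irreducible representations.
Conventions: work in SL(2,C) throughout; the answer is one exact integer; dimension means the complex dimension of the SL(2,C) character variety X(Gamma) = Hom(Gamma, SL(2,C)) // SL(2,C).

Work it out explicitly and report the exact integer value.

30

The free group F_11: 11 generators, no relators.
A cocycle picks one sl_2 vector per generator freely, giving dim Z^1 = 3*11 = 33.
Irreducibility makes the coboundary map sl_2 -> Z^1 injective (trivial centralizer), so dim B^1 = 3.
dim X = dim H^1 = dim Z^1 - dim B^1 = 33 - 3 = 30.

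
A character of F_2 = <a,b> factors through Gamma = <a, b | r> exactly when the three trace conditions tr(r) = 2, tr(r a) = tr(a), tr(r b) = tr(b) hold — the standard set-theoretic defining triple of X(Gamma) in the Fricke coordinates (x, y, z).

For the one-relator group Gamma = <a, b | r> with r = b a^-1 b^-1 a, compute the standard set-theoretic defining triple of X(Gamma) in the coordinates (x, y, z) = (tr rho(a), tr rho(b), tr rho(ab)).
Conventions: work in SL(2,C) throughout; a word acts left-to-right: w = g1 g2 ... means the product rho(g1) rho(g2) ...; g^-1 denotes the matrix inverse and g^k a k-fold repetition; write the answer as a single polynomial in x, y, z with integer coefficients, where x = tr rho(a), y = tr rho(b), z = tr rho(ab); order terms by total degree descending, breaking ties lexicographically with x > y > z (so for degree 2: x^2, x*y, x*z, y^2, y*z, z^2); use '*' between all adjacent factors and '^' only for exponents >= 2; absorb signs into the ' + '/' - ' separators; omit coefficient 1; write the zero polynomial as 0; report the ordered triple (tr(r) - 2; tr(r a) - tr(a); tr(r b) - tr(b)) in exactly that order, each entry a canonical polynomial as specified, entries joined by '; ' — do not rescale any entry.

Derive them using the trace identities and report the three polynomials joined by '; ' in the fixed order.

use: tr(b a b) = tr(b)*tr(a b) - tr(a)  (reduce the b square) = y*z - x
apply: tr(b a b a) = tr(b a)*tr(b a) - tr(1)  (split on b) = z^2 - 2
tr(a b a^-1 b) = tr(b a b)*tr(a) - tr(b a b a)  (eliminate a^-1) = x*y*z - x^2 - z^2 + 2
apply: tr(b a^-1 b^-1 a) = tr(a b a^-1)*tr(b) - tr(a b a^-1 b)  (eliminate b^-1) = -x*y*z + x^2 + y^2 + z^2 - 2
use: tr(a^2) = tr(a)*tr(a) - tr(1) = x^2 - 2
apply: tr(b a^2) = tr(a)*tr(b a) - tr(b) = x*z - y
apply: tr(a^2 b a) = tr(a)*tr(b a^2) - tr(b a) = x^2*z - x*y - z
tr(a^2 b a b) = tr(a)*tr(b a b a) - tr(b a b) = x*z^2 - y*z - x
tr(b^-1 a^2 b a) = tr(a^2 b a)*tr(b) - tr(a^2 b a b) = x^2*y*z - x*y^2 - x*z^2 + x
tr(b a^-1 b^-1 a^2) = tr(b^-1 a^2 b)*tr(a) - tr(b^-1 a^2 b a) = -x^2*y*z + x^3 + x*y^2 + x*z^2 - 3*x
tr(b^2) = tr(b)*tr(b) - tr(1)   [square of b] = y^2 - 2
tr(a b^2 a) = tr(a)*tr(b^2 a) - tr(b^2)   [square of a] = x*y*z - x^2 - y^2 + 2
tr(a b^2 a b) = tr(b)*tr(a b a b) - tr(a b a)   [square of b] = y*z^2 - x*z - y
tr(b^-1 a b^2 a) = tr(a b^2 a)*tr(b) - tr(a b^2 a b)   [inverse elimination on b] = x*y^2*z - x^2*y - y^3 - y*z^2 + x*z + 3*y
tr(b a^-1 b^-1 a b) = tr(b^-1 a b^2)*tr(a) - tr(b^-1 a b^2 a)   [inverse elimination on a] = -x*y^2*z + x^2*y + y^3 + y*z^2 - 3*y
assemble the triple (tr(r) - 2; tr(r a) - x; tr(r b) - y)

-x*y*z + x^2 + y^2 + z^2 - 4; -x^2*y*z + x^3 + x*y^2 + x*z^2 - 4*x; -x*y^2*z + x^2*y + y^3 + y*z^2 - 4*y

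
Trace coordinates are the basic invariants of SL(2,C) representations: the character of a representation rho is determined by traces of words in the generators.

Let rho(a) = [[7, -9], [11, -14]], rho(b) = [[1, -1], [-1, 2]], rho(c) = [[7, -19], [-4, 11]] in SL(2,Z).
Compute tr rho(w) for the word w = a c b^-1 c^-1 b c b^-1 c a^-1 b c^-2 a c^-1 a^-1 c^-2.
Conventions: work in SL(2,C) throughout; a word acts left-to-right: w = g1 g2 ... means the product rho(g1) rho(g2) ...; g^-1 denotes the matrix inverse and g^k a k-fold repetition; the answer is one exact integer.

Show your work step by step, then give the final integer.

-266502026632722

rho(a) = [[7, -9], [11, -14]]
... * rho(c) = [[7, -19], [-4, 11]]  ->  [[85, -232], [133, -363]]
... * rho(b^-1) = [[2, 1], [1, 1]]  ->  [[-62, -147], [-97, -230]]
... * rho(c^-1) = [[11, 19], [4, 7]]  ->  [[-1270, -2207], [-1987, -3453]]
... * rho(b) = [[1, -1], [-1, 2]]  ->  [[937, -3144], [1466, -4919]]
... * rho(c) = [[7, -19], [-4, 11]]  ->  [[19135, -52387], [29938, -81963]]
... * rho(b^-1) = [[2, 1], [1, 1]]  ->  [[-14117, -33252], [-22087, -52025]]
... * rho(c) = [[7, -19], [-4, 11]]  ->  [[34189, -97549], [53491, -152622]]
... * rho(a^-1) = [[-14, 9], [-11, 7]]  ->  [[594393, -375142], [929968, -586935]]
... * rho(b) = [[1, -1], [-1, 2]]  ->  [[969535, -1344677], [1516903, -2103838]]
... * rho(c^-1) = [[11, 19], [4, 7]]  ->  [[5286177, 9008426], [8270581, 14094291]]
... * rho(c^-1) = [[11, 19], [4, 7]]  ->  [[94181651, 163496345], [147353555, 255801076]]
... * rho(a) = [[7, -9], [11, -14]]  ->  [[2457731352, -3136583689], [3845286721, -4907397059]]
... * rho(c^-1) = [[11, 19], [4, 7]]  ->  [[14488710116, 24740809865], [22668565695, 38708668286]]
... * rho(a^-1) = [[-14, 9], [-11, 7]]  ->  [[-474990850139, 303584060099], [-743155270876, 474977769257]]
... * rho(c^-1) = [[11, 19], [4, 7]]  ->  [[-4010563111133, -6899737731948], [-6274796902608, -10795105761845]]
... * rho(c^-1) = [[11, 19], [4, 7]]  ->  [[-71715145150255, -124498863235163], [-112203188976068, -194786881482467]]
tr = -71715145150255 + -194786881482467 = -266502026632722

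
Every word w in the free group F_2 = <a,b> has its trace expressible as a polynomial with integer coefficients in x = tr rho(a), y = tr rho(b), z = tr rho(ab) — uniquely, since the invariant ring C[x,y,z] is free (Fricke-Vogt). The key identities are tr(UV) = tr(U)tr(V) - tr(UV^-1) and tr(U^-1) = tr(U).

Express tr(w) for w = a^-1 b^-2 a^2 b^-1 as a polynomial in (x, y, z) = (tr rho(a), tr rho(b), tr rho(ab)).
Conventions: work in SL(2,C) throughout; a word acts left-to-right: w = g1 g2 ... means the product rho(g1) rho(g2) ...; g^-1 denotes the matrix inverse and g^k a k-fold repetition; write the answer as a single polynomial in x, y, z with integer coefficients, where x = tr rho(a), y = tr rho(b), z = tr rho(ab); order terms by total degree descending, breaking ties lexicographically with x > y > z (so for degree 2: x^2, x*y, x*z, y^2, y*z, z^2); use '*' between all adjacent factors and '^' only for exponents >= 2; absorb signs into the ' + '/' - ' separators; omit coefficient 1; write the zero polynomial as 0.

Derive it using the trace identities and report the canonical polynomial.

x^2*y^2*z - x^3*y - x*y*z^2 - y^2*z + 2*x*y + z

so tr(a^2) = tr(a) tr(a) - tr(1) = x^2 - 2
tr(a^2 b) = tr(a) tr(b a) - tr(b) = x*z - y
tr(b^-1 a^2) = tr(a^2) tr(b) - tr(a^2 b) = x^2*y - x*z - y
reduce: tr(b^-1 a^2 b^-1) = tr(b^-1 a^2) tr(b) - tr(b^-1 a^2 b) = x^2*y^2 - x*y*z - x^2 - y^2 + 2
tr(a^3) = tr(a) tr(a^2) - tr(a) = x^3 - 3*x
so tr(a^3 b) = tr(a) tr(b a^2) - tr(b a) = x^2*z - x*y - z
tr(a^2 b^-1 a) = tr(a^3) tr(b) - tr(a^3 b) = x^3*y - x^2*z - 2*x*y + z
reduce: tr(b a b a) = tr(a b) tr(a b) - tr(1) = z^2 - 2
tr(b a b) = tr(b) tr(a b) - tr(a) = y*z - x
reduce: tr(a b a^2 b) = tr(a) tr(b a b a) - tr(b a b) = x*z^2 - y*z - x
tr(a^2 b^-1 a b) = tr(a b a^2) tr(b) - tr(a b a^2 b) = x^2*y*z - x*y^2 - x*z^2 + x
reduce: tr(b^-1 a^2 b^-1 a) = tr(a^2 b^-1 a) tr(b) - tr(a^2 b^-1 a b) = x^3*y^2 - 2*x^2*y*z - x*y^2 + x*z^2 + y*z - x
so tr(a^2 b^-1 a^-1 b^-1) = tr(b^-1 a^2 b^-1) tr(a) - tr(b^-1 a^2 b^-1 a) = x^2*y*z - x^3 - x*z^2 - y*z + 3*x
tr(a b^-1) = tr(a) tr(b) - tr(a b) = x*y - z
tr(a^-1 b^-2 a^2 b^-1) = tr(a^2 b^-1 a^-1 b^-1) tr(b) - tr(a^2 b^-1 a^-1) = x^2*y^2*z - x^3*y - x*y*z^2 - y^2*z + 2*x*y + z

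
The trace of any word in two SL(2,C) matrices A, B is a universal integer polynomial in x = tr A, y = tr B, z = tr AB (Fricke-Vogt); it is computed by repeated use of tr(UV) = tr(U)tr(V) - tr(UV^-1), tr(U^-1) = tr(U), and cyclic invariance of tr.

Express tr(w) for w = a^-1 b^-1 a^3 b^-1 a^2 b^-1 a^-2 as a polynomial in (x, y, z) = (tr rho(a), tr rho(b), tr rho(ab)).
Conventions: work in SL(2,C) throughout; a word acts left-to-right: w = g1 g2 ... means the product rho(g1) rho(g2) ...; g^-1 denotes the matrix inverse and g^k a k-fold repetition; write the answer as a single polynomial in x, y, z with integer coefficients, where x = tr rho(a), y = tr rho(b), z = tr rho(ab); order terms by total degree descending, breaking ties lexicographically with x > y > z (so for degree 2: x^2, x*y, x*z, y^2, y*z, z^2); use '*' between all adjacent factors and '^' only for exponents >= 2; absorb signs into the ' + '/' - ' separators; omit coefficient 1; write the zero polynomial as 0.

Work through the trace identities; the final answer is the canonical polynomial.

x^7*y^2*z - x^8*y - x^6*y^3 - 2*x^6*y*z^2 + x^7*z - 2*x^5*y^2*z + x^5*z^3 + 7*x^6*y + 3*x^4*y^3 + 5*x^4*y*z^2 - 6*x^5*z + x^3*y^2*z - 2*x^3*z^3 - 15*x^4*y - 2*x^2*y^3 - 4*x^2*y*z^2 + 9*x^3*z - x*y^2*z + x*z^3 + 11*x^2*y + y*z^2 - 3*x*z - y

tr(a^2) = tr(a) tr(a) - tr(1) = x^2 - 2
tr(a^2 b) = tr(a) tr(b a) - tr(b) = x*z - y
tr(a^2 b^-1) = tr(a^2) tr(b) - tr(a^2 b) = x^2*y - x*z - y
tr(b^-1 a^2 b^-1) = tr(a^2 b^-1) tr(b) - tr(a^2) = x^2*y^2 - x*y*z - x^2 - y^2 + 2
tr(a^3) = tr(a) tr(a^2) - tr(a) = x^3 - 3*x
tr(a^4) = tr(a) tr(a^3) - tr(a^2) = x^4 - 4*x^2 + 2
tr(a^5) = tr(a) tr(a^4) - tr(a^3) = x^5 - 5*x^3 + 5*x
tr(b a^3) = tr(a) tr(a b a) - tr(a b) = x^2*z - x*y - z
tr(a^2 b a^2) = tr(a) tr(b a^3) - tr(b a^2) = x^3*z - x^2*y - 2*x*z + y
tr(a^5 b) = tr(a) tr(a^2 b a^2) - tr(a^2 b a) = x^4*z - x^3*y - 3*x^2*z + 2*x*y + z
tr(a^3 b^-1 a^2) = tr(a^5) tr(b) - tr(a^5 b) = x^5*y - x^4*z - 4*x^3*y + 3*x^2*z + 3*x*y - z
tr(a b a^5) = tr(a) tr(a^2 b a^3) - tr(a^2 b a^2) = x^5*z - x^4*y - 4*x^3*z + 3*x^2*y + 3*x*z - y
tr(b a b a) = tr(a b) tr(a b) - tr(1) = z^2 - 2
tr(b a b) = tr(b) tr(a b) - tr(a) = y*z - x
tr(a b a b a) = tr(a) tr(b a b a) - tr(b a b) = x*z^2 - y*z - x
tr(a^2 b a b a) = tr(a) tr(a b a b a) - tr(a b a b) = x^2*z^2 - x*y*z - x^2 - z^2 + 2
tr(a b a b a^3) = tr(a) tr(a^2 b a b a) - tr(a^2 b a b) = x^3*z^2 - x^2*y*z - x^3 - 2*x*z^2 + y*z + 3*x
tr(a b a^5 b) = tr(a) tr(a b a b a^3) - tr(a b a b a^2) = x^4*z^2 - x^3*y*z - x^4 - 3*x^2*z^2 + 2*x*y*z + 4*x^2 + z^2 - 2
tr(a^2 b^-1 a b a^3) = tr(a b a^5) tr(b) - tr(a b a^5 b) = x^5*y*z - x^4*y^2 - x^4*z^2 - 3*x^3*y*z + x^4 + 3*x^2*y^2 + 3*x^2*z^2 + x*y*z - 4*x^2 - y^2 - z^2 + 2
tr(b^2 a^2) = tr(b) tr(a^2 b) - tr(a^2) = x*y*z - x^2 - y^2 + 2
tr(b a^3 b) = tr(a) tr(b^2 a^2) - tr(b^2 a) = x^2*y*z - x^3 - x*y^2 - y*z + 3*x
tr(b a^3 b a^2) = tr(a) tr(b a^3 b a) - tr(b a^3 b) = x^3*z^2 - 2*x^2*y*z + x*y^2 - x*z^2 + y*z - x
tr(a b a^3 b a^2) = tr(a) tr(b a^3 b a^2) - tr(b a^3 b a) = x^4*z^2 - 2*x^3*y*z + x^2*y^2 - 2*x^2*z^2 + 2*x*y*z + z^2 - 2
tr(b a b a b a) = tr(a b a b) tr(a b) - tr(b a) = z^3 - 3*z
tr(b a b a b) = tr(b) tr(a b a b) - tr(a b a) = y*z^2 - x*z - y
tr(a b a b a b a) = tr(a) tr(b a b a b a) - tr(b a b a b) = x*z^3 - y*z^2 - 2*x*z + y
tr(b a b a^3 b a) = tr(a) tr(a b a b a b a) - tr(a b a b a b) = x^2*z^3 - x*y*z^2 - 2*x^2*z - z^3 + x*y + 3*z
tr(b^2 a b) = tr(b) tr(a b^2) - tr(a b) = y^2*z - x*y - z
tr(b^2 a b a^2) = tr(a) tr(b^2 a b a) - tr(b^2 a b) = x*y*z^2 - x^2*z - y^2*z + z
tr(b a b a^3 b) = tr(a) tr(b^2 a b a^2) - tr(b^2 a b a) = x^2*y*z^2 - x^3*z - x*y^2*z - y*z^2 + 2*x*z + y
tr(a b a^3 b a^2 b) = tr(a) tr(b a b a^3 b a) - tr(b a b a^3 b) = x^3*z^3 - 2*x^2*y*z^2 - x^3*z + x*y^2*z - x*z^3 + x^2*y + y*z^2 + x*z - y
tr(a^2 b^-1 a b a^3 b) = tr(a b a^3 b a^2) tr(b) - tr(a b a^3 b a^2 b) = x^4*y*z^2 - 2*x^3*y^2*z - x^3*z^3 + x^2*y^3 + x^3*z + x*y^2*z + x*z^3 - x^2*y - x*z - y
tr(b a^3 b^-1 a^2 b^-1 a) = tr(a^2 b^-1 a b a^3) tr(b) - tr(a^2 b^-1 a b a^3 b) = x^5*y^2*z - x^4*y^3 - 2*x^4*y*z^2 - x^3*y^2*z + x^3*z^3 + x^4*y + 2*x^2*y^3 + 3*x^2*y*z^2 - x^3*z - x*z^3 - 3*x^2*y - y^3 - y*z^2 + x*z + 3*y
tr(b a^3 b^-1 a^2 b^-1 a^-1) = tr(b a^3 b^-1 a^2 b^-1) tr(a) - tr(b a^3 b^-1 a^2 b^-1 a) = -x^5*y^2*z + x^6*y + x^4*y^3 + 2*x^4*y*z^2 - x^5*z + x^3*y^2*z - x^3*z^3 - 5*x^4*y - 2*x^2*y^3 - 3*x^2*y*z^2 + 4*x^3*z + x*z^3 + 6*x^2*y + y^3 + y*z^2 - 2*x*z - 3*y
tr(b a^3 b^-1 a^2 b^-1 a^-2) = tr(b a^3 b^-1 a^2 b^-1 a^-1) tr(a) - tr(b a^3 b^-1 a^2 b^-1) = -x^6*y^2*z + x^7*y + x^5*y^3 + 2*x^5*y*z^2 - x^6*z + x^4*y^2*z - x^4*z^3 - 6*x^5*y - 2*x^3*y^3 - 3*x^3*y*z^2 + 5*x^4*z + x^2*z^3 + 10*x^3*y + x*y^3 + x*y*z^2 - 5*x^2*z - 6*x*y + z
tr(a^3 b^-1 a^2 b^-1 a^-3 b) = tr(b a^3 b^-1 a^2 b^-1 a^-2) tr(a) - tr(b a^3 b^-1 a^2 b^-1 a^-1) = -x^7*y^2*z + x^8*y + x^6*y^3 + 2*x^6*y*z^2 - x^7*z + 2*x^5*y^2*z - x^5*z^3 - 7*x^6*y - 3*x^4*y^3 - 5*x^4*y*z^2 + 6*x^5*z - x^3*y^2*z + 2*x^3*z^3 + 15*x^4*y + 3*x^2*y^3 + 4*x^2*y*z^2 - 9*x^3*z - x*z^3 - 12*x^2*y - y^3 - y*z^2 + 3*x*z + 3*y
tr(a^-1 b^-1 a^3 b^-1 a^2 b^-1 a^-2) = tr(a^3 b^-1 a^2 b^-1 a^-3) tr(b) - tr(a^3 b^-1 a^2 b^-1 a^-3 b) = x^7*y^2*z - x^8*y - x^6*y^3 - 2*x^6*y*z^2 + x^7*z - 2*x^5*y^2*z + x^5*z^3 + 7*x^6*y + 3*x^4*y^3 + 5*x^4*y*z^2 - 6*x^5*z + x^3*y^2*z - 2*x^3*z^3 - 15*x^4*y - 2*x^2*y^3 - 4*x^2*y*z^2 + 9*x^3*z - x*y^2*z + x*z^3 + 11*x^2*y + y*z^2 - 3*x*z - y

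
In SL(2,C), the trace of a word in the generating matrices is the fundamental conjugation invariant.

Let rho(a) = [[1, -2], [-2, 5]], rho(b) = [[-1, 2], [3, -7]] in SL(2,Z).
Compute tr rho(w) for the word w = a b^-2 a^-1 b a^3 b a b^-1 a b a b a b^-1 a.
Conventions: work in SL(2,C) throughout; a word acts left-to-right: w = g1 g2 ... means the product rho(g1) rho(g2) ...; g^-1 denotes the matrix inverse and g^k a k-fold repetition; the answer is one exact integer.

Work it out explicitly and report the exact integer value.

rho(a) = [[1, -2], [-2, 5]]
... * rho(b^-1) = [[-7, -2], [-3, -1]]  ->  [[-1, 0], [-1, -1]]
... * rho(b^-1) = [[-7, -2], [-3, -1]]  ->  [[7, 2], [10, 3]]
... * rho(a^-1) = [[5, 2], [2, 1]]  ->  [[39, 16], [56, 23]]
... * rho(b) = [[-1, 2], [3, -7]]  ->  [[9, -34], [13, -49]]
... * rho(a) = [[1, -2], [-2, 5]]  ->  [[77, -188], [111, -271]]
... * rho(a) = [[1, -2], [-2, 5]]  ->  [[453, -1094], [653, -1577]]
... * rho(a) = [[1, -2], [-2, 5]]  ->  [[2641, -6376], [3807, -9191]]
... * rho(b) = [[-1, 2], [3, -7]]  ->  [[-21769, 49914], [-31380, 71951]]
... * rho(a) = [[1, -2], [-2, 5]]  ->  [[-121597, 293108], [-175282, 422515]]
... * rho(b^-1) = [[-7, -2], [-3, -1]]  ->  [[-28145, -49914], [-40571, -71951]]
... * rho(a) = [[1, -2], [-2, 5]]  ->  [[71683, -193280], [103331, -278613]]
... * rho(b) = [[-1, 2], [3, -7]]  ->  [[-651523, 1496326], [-939170, 2156953]]
... * rho(a) = [[1, -2], [-2, 5]]  ->  [[-3644175, 8784676], [-5253076, 12663105]]
... * rho(b) = [[-1, 2], [3, -7]]  ->  [[29998203, -68781082], [43242391, -99147887]]
... * rho(a) = [[1, -2], [-2, 5]]  ->  [[167560367, -403901816], [241538165, -582224217]]
... * rho(b^-1) = [[-7, -2], [-3, -1]]  ->  [[38782879, 68781082], [55905496, 99147887]]
... * rho(a) = [[1, -2], [-2, 5]]  ->  [[-98779285, 266339652], [-142390278, 383928443]]
tr = -98779285 + 383928443 = 285149158

285149158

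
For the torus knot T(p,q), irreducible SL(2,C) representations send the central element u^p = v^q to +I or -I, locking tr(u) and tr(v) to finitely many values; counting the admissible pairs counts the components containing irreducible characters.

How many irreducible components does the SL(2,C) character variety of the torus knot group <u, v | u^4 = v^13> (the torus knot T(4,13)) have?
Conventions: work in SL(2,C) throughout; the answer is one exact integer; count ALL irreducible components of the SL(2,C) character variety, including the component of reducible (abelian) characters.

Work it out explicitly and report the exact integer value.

For T(4,13): irreducibility forces the central element u^4 = v^13 to one of +I, -I.
This locks tr(u) to 2*cos(pi*alpha/4), alpha in 1..3, and tr(v) to 2*cos(pi*beta/13), beta in 1..12, on each component of irreducible characters.
Consistency of u^4 = (-1)^alpha I with v^13 = (-1)^beta I forces alpha = beta (mod 2).
Enumerate parity-matched pairs: 2*6 odd-odd plus 1*6 even-even gives 18.
components with irreducible characters: 18; plus the single component of reducible (abelian) characters: total 19.

19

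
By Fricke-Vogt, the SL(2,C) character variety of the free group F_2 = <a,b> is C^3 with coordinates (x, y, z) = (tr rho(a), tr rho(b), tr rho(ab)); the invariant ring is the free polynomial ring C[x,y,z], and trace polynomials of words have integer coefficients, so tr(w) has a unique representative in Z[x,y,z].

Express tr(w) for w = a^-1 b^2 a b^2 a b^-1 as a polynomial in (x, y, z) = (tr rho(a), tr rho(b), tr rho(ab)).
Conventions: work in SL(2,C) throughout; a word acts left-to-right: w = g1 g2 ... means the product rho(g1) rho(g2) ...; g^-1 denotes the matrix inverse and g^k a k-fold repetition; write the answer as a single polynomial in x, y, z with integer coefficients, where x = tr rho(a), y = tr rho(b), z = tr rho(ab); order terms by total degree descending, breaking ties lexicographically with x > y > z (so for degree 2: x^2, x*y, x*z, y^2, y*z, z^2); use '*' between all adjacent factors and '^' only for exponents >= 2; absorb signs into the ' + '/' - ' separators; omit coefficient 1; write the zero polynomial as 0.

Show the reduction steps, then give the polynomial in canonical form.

-x*y^3*z^2 + 2*x^2*y^2*z + y^4*z + y^2*z^3 - x^3*y - x*y^3 - x*y*z^2 - 3*y^2*z + 3*x*y - z

and tr(a b a b) = tr(a b) * tr(a b) - tr(1)   [split at repeated a] = z^2 - 2
and tr(a b a) = tr(a) * tr(b a) - tr(b) = x*z - y
tr(b a b^2 a) = tr(b) * tr(a b a b) - tr(a b a) = y*z^2 - x*z - y
tr(a^2) = tr(a) * tr(a) - tr(1) = x^2 - 2
tr(a b^2 a) = tr(b) * tr(a^2 b) - tr(a^2) = x*y*z - x^2 - y^2 + 2
and tr(b^2 a b^2 a) = tr(b) * tr(a b^2 a b) - tr(a b^2 a) = y^2*z^2 - 2*x*y*z + x^2 - 2
and tr(b a b) = tr(b) * tr(a b) - tr(a) = y*z - x
next, tr(b a b^2) = tr(b) * tr(b a b) - tr(b a) = y^2*z - x*y - z
tr(b^2 a b^2) = tr(b) * tr(b a b^2) - tr(b a b) = y^3*z - x*y^2 - 2*y*z + x
and tr(a b^2 a b^2 a) = tr(a) * tr(b^2 a b^2 a) - tr(b^2 a b^2) = x*y^2*z^2 - 2*x^2*y*z - y^3*z + x^3 + x*y^2 + 2*y*z - 3*x
tr(a b a b a b) = tr(b a) * tr(b a b a) - tr(b^-1 a^-1)   [split at repeated b] = z^3 - 3*z
and tr(a b a b a) = tr(a) * tr(b a b a) - tr(b a b) = x*z^2 - y*z - x
tr(a b a b^2 a b) = tr(b) * tr(a b a b a b) - tr(a b a b a) = y*z^3 - x*z^2 - 2*y*z + x
and tr(a b a b^2 a) = tr(a) * tr(b a b^2 a) - tr(b a b^2) = x*y*z^2 - x^2*z - y^2*z + z
and tr(a b^2 a b^2 a b) = tr(b) * tr(a b a b^2 a b) - tr(a b a b^2 a) = y^2*z^3 - 2*x*y*z^2 + x^2*z - y^2*z + x*y - z
and tr(b^2 a b^2 a b^-1 a) = tr(a b^2 a b^2 a) * tr(b) - tr(a b^2 a b^2 a b) = x*y^3*z^2 - 2*x^2*y^2*z - y^4*z - y^2*z^3 + x^3*y + x*y^3 + 2*x*y*z^2 - x^2*z + 3*y^2*z - 4*x*y + z
tr(a^-1 b^2 a b^2 a b^-1) = tr(b^2 a b^2 a b^-1) * tr(a) - tr(b^2 a b^2 a b^-1 a) = -x*y^3*z^2 + 2*x^2*y^2*z + y^4*z + y^2*z^3 - x^3*y - x*y^3 - x*y*z^2 - 3*y^2*z + 3*x*y - z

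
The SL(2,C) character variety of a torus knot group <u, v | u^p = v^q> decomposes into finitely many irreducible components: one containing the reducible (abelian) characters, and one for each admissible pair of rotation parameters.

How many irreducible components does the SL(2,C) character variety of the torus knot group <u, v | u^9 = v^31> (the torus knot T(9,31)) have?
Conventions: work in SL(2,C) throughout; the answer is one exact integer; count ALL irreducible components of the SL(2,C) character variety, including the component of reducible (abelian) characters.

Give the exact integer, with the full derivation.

121

For T(9,31): irreducibility forces the central element u^9 = v^31 to one of +I, -I.
On an irreducible component, tr(u) is locked at 2*cos(pi*alpha/9) for some alpha in 1..8, and tr(v) at 2*cos(pi*beta/31) for some beta in 1..30.
The two central values (-1)^alpha I and (-1)^beta I must be the same matrix, so alpha and beta share a parity.
Enumerate parity-matched pairs: 4*15 odd-odd plus 4*15 even-even gives 120.
components with irreducible characters: 120; plus the single component of reducible (abelian) characters: total 121.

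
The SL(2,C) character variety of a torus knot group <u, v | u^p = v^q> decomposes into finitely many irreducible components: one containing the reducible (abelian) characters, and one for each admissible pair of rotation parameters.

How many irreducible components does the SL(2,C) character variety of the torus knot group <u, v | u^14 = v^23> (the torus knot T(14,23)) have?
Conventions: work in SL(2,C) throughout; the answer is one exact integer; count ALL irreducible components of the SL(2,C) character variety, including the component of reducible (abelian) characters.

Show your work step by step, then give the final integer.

For T(14,23): irreducibility forces the central element u^14 = v^23 to one of +I, -I.
This locks tr(u) to 2*cos(pi*alpha/14), alpha in 1..13, and tr(v) to 2*cos(pi*beta/23), beta in 1..22, on each component of irreducible characters.
The two central values (-1)^alpha I and (-1)^beta I must be the same matrix, so alpha and beta share a parity.
count pairs: odd alpha (7 choices) x odd beta (11), plus even alpha (6) x even beta (11): 7*11 + 6*11 = 143.
components with irreducible characters: 143; plus the single component of reducible (abelian) characters: total 144.

144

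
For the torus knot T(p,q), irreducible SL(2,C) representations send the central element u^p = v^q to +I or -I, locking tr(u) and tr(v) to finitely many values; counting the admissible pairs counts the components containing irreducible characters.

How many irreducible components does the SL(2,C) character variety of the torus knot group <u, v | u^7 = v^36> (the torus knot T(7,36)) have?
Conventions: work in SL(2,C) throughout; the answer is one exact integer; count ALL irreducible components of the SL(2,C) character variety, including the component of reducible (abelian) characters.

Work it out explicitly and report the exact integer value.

106

Gamma = < u, v | u^7 = v^36 > (torus knot T(7,36)); the central element u^7 = v^36 acts as +I or -I in any irreducible SL(2,C) representation.
On an irreducible component, tr(u) is locked at 2*cos(pi*alpha/7) for some alpha in 1..6, and tr(v) at 2*cos(pi*beta/36) for some beta in 1..35.
The two central values (-1)^alpha I and (-1)^beta I must be the same matrix, so alpha and beta share a parity.
Counting: 3 odd alphas x 18 odd betas + 3 even alphas x 17 even betas = 54 + 51 = 105.
That is 105 components of irreducible characters, and with the reducible (abelian) component the total is 106.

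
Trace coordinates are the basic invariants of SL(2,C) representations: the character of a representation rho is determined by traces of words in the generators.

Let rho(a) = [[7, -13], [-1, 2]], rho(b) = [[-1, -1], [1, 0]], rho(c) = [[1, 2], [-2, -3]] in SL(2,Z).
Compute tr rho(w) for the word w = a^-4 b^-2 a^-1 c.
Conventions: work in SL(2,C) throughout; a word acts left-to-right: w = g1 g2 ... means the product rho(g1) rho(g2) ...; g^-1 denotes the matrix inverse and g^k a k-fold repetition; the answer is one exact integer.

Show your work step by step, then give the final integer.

rho(a^-1) = [[2, 13], [1, 7]]
... * rho(a^-1) = [[2, 13], [1, 7]]  ->  [[17, 117], [9, 62]]
... * rho(a^-1) = [[2, 13], [1, 7]]  ->  [[151, 1040], [80, 551]]
... * rho(a^-1) = [[2, 13], [1, 7]]  ->  [[1342, 9243], [711, 4897]]
... * rho(b^-1) = [[0, 1], [-1, -1]]  ->  [[-9243, -7901], [-4897, -4186]]
... * rho(b^-1) = [[0, 1], [-1, -1]]  ->  [[7901, -1342], [4186, -711]]
... * rho(a^-1) = [[2, 13], [1, 7]]  ->  [[14460, 93319], [7661, 49441]]
... * rho(c) = [[1, 2], [-2, -3]]  ->  [[-172178, -251037], [-91221, -133001]]
tr = -172178 + -133001 = -305179

-305179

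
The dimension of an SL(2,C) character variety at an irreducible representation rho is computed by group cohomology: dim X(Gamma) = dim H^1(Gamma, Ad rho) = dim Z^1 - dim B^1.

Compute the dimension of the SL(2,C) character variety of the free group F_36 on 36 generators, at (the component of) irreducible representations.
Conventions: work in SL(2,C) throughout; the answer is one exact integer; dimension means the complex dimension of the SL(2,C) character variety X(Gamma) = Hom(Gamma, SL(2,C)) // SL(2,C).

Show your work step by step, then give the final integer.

The free group F_36: 36 generators, no relators.
So Z^1 = (sl_2)^36 in full: dim Z^1 = 108.
dim B^1 = 3: the coboundary map is injective because an irreducible image has centralizer 0 in sl_2.
Therefore dim X = 108 - 3 = 105.

105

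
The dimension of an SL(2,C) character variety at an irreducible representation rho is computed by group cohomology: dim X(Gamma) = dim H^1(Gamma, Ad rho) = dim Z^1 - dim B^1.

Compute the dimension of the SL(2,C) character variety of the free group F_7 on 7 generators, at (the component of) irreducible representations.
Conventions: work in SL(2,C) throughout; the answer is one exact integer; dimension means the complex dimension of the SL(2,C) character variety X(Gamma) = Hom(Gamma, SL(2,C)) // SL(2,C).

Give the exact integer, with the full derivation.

Gamma = F_7 has 7 generators and no relators.
Z^1(Gamma, Ad rho) = (sl_2)^7: a cocycle is a free choice of one sl_2 vector per generator, so dim Z^1 = 3*7 = 21.
dim B^1 = 3: the coboundary map is injective because an irreducible image has centralizer 0 in sl_2.
dim X = dim H^1 = dim Z^1 - dim B^1 = 21 - 3 = 18.

18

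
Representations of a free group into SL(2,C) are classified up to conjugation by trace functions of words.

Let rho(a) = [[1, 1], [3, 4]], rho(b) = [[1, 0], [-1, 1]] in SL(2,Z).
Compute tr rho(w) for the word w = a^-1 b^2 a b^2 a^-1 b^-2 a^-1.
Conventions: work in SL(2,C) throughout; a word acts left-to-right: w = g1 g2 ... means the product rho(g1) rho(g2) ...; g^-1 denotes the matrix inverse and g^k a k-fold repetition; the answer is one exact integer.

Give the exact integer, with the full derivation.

rho(a^-1) = [[4, -1], [-3, 1]]
... * rho(b) = [[1, 0], [-1, 1]]  ->  [[5, -1], [-4, 1]]
... * rho(b) = [[1, 0], [-1, 1]]  ->  [[6, -1], [-5, 1]]
... * rho(a) = [[1, 1], [3, 4]]  ->  [[3, 2], [-2, -1]]
... * rho(b) = [[1, 0], [-1, 1]]  ->  [[1, 2], [-1, -1]]
... * rho(b) = [[1, 0], [-1, 1]]  ->  [[-1, 2], [0, -1]]
... * rho(a^-1) = [[4, -1], [-3, 1]]  ->  [[-10, 3], [3, -1]]
... * rho(b^-1) = [[1, 0], [1, 1]]  ->  [[-7, 3], [2, -1]]
... * rho(b^-1) = [[1, 0], [1, 1]]  ->  [[-4, 3], [1, -1]]
... * rho(a^-1) = [[4, -1], [-3, 1]]  ->  [[-25, 7], [7, -2]]
tr = -25 + -2 = -27

-27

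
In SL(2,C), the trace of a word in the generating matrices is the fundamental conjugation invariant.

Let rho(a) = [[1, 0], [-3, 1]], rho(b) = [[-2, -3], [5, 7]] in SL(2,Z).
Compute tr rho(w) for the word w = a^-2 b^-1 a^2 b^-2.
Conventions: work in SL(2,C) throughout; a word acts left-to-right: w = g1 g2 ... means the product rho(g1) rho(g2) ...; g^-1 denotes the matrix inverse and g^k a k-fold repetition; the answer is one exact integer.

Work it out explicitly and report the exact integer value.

-1510

rho(a^-1) = [[1, 0], [3, 1]]
... * rho(a^-1) = [[1, 0], [3, 1]]  ->  [[1, 0], [6, 1]]
... * rho(b^-1) = [[7, 3], [-5, -2]]  ->  [[7, 3], [37, 16]]
... * rho(a) = [[1, 0], [-3, 1]]  ->  [[-2, 3], [-11, 16]]
... * rho(a) = [[1, 0], [-3, 1]]  ->  [[-11, 3], [-59, 16]]
... * rho(b^-1) = [[7, 3], [-5, -2]]  ->  [[-92, -39], [-493, -209]]
... * rho(b^-1) = [[7, 3], [-5, -2]]  ->  [[-449, -198], [-2406, -1061]]
tr = -449 + -1061 = -1510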